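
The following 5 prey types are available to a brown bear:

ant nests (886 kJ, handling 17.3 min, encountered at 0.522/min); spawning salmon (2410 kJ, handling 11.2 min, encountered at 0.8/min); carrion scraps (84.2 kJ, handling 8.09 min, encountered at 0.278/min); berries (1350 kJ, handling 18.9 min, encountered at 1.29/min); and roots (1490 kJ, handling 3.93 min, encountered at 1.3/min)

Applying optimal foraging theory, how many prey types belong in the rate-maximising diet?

1

Profitabilities (E/h, kJ/min): roots 379, spawning salmon 215, berries 71.4, ant nests 51.2, carrion scraps 10.4. Add prey in this order while the next type's profitability exceeds the intake rate on those already taken.
Rate on top 1: 317.1. spawning salmon: 215 < 317.1 → exclude; stop.
Optimal diet: roots — 1 of 5 types.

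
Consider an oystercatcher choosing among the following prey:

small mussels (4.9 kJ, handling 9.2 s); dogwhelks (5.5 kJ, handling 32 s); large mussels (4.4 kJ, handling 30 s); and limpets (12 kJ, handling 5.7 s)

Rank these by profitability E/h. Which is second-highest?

In descending order of E/h:
limpets: 12/5.7 = 2.11 kJ/s
small mussels: 4.9/9.2 = 0.533 kJ/s
dogwhelks: 5.5/32 = 0.172 kJ/s
large mussels: 4.4/30 = 0.147 kJ/s

small mussels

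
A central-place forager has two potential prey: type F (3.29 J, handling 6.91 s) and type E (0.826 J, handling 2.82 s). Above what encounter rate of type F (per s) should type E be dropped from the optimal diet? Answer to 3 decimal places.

The zero-one rule: include type E iff E₂/h₂ > λE₁/(1+λh₁). Equality gives the switch point.
λE₁h₂ = E₂ + λE₂h₁ ⇒ λ = E₂/(E₁h₂ − E₂h₁) = 0.826/(9.278 − 5.708) = 0.2314 per s.

0.231 per s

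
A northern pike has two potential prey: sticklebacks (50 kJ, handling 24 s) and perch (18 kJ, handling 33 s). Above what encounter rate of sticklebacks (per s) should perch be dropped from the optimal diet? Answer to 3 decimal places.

0.015 per s

At the threshold, the rate on sticklebacks alone equals the profitability of perch: λ·50/(1 + λ·24) = 18/33 = 0.5455.
Rearranging, λ(50 − 0.5455×24) = 0.5455, so λ = 0.5455/36.91 = 0.01478 per s.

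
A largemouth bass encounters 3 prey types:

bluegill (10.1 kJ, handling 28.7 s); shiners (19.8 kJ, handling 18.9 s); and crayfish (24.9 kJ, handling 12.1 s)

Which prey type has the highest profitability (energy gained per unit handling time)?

crayfish

Profitability E/h (kJ/s): bluegill = 10.1/28.7 = 0.352, shiners = 19.8/18.9 = 1.05, crayfish = 24.9/12.1 = 2.06.
Ranked: crayfish > shiners > bluegill.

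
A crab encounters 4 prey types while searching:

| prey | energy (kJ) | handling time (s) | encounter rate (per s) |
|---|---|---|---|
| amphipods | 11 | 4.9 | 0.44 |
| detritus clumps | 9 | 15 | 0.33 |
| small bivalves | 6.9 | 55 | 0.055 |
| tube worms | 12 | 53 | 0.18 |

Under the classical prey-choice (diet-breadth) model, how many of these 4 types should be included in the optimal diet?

Rank by E/h (kJ/s): amphipods 2.24, detritus clumps 0.6, tube worms 0.226, small bivalves 0.125. Include each in turn until the next type's E/h falls below the running intake rate.
Rate on top 1: 1.534. detritus clumps: 0.6 < 1.534 → exclude; stop.
Optimal diet: amphipods — 1 of 4 types.

1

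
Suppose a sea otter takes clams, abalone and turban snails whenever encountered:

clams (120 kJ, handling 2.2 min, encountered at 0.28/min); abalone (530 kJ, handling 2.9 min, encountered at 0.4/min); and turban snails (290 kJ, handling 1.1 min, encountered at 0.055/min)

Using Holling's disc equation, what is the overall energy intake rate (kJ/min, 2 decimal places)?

92.21 kJ/min

R = (0.28×120 + 0.4×530 + 0.055×290) / (1 + 0.28×2.2 + 0.4×2.9 + 0.055×1.1) = 261.6/2.837 = 92.21 kJ/min.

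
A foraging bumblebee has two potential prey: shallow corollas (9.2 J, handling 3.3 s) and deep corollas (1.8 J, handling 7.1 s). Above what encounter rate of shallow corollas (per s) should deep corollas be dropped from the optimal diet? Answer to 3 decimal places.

At the threshold, the rate on shallow corollas alone equals the profitability of deep corollas: λ·9.2/(1 + λ·3.3) = 1.8/7.1 = 0.2535.
Rearranging, λ(9.2 − 0.2535×3.3) = 0.2535, so λ = 0.2535/8.363 = 0.03031 per s.

0.030 per s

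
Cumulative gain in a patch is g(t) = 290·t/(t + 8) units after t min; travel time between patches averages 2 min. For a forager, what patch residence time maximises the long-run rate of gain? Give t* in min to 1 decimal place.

4.0 min

Optimal t* satisfies g'(t*) = g(t*)/(T + t*).
g'(t) = 290·8/(t + 8)². Setting 290·8/(t+8)² = 290t/[(t+8)(2+t)] gives 8(2+t) = t(t+8), so t² = 8×2 = 16.
t* = √16 = 4 min.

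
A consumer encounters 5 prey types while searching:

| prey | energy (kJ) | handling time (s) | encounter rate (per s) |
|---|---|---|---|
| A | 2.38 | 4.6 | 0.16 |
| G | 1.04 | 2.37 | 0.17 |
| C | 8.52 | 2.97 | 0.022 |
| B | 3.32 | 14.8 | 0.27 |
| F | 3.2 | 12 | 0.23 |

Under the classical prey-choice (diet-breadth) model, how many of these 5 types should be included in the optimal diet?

Rank by E/h (kJ/s): C 2.87, A 0.517, G 0.439, F 0.267, B 0.224. Include each in turn until the next type's E/h falls below the running intake rate.
Rate on top 1: 0.1759. A: 0.517 > 0.1759 → include.
Rate on top 2: 0.3155. G: 0.439 > 0.3155 → include.
Rate on top 3: 0.338. F: 0.267 < 0.338 → exclude; stop.
Optimal diet: C, A, G — 3 of 5 types.

3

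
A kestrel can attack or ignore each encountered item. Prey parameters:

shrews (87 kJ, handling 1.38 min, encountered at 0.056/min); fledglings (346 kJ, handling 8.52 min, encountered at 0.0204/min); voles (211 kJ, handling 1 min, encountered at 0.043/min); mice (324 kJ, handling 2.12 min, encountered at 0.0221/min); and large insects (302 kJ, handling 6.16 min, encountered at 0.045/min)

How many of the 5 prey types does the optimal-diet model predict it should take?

Rank by E/h (kJ/min): voles 211, mice 153, shrews 63, large insects 49, fledglings 40.6. Include each in turn until the next type's E/h falls below the running intake rate.
Rate on top 1: 8.699. mice: 153 > 8.699 → include.
Rate on top 2: 14.9. shrews: 63 > 14.9 → include.
Rate on top 3: 18.08. large insects: 49 > 18.08 → include.
Rate on top 4: 24.02. fledglings: 40.6 > 24.02 → include.
Optimal diet: voles, mice, shrews, large insects, fledglings — 5 of 5 types.

5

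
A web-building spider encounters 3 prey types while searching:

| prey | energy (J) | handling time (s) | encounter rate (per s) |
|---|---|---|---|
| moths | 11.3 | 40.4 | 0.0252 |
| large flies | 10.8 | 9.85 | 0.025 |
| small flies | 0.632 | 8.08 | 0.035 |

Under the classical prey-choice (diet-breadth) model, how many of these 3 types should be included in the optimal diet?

E/h in descending order: large flies 1.1, moths 0.28, small flies 0.0782 J/s. The optimal diet is the largest prefix of this list for which every included type satisfies E_i/h_i > R on the types above it.
Rate on top 1: 0.2166. moths: 0.28 > 0.2166 → include.
Rate on top 2: 0.245. small flies: 0.0782 < 0.245 → exclude; stop.
Optimal diet: large flies, moths — 2 of 3 types.

2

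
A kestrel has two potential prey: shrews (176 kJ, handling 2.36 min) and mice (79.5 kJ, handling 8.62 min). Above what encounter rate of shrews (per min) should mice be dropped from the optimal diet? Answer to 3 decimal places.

At the threshold, the rate on shrews alone equals the profitability of mice: λ·176/(1 + λ·2.36) = 79.5/8.62 = 9.223.
Rearranging, λ(176 − 9.223×2.36) = 9.223, so λ = 9.223/154.2 = 0.0598 per min.

0.060 per min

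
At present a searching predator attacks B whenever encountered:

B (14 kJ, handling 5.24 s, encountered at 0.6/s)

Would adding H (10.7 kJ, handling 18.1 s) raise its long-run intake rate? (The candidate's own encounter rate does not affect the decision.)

Intake rate on the current diet: R = (0.6×14) / (1 + 0.6×5.24) = 8.4/4.144 = 2.027 kJ/s.
H: E/h = 10.7/18.1 = 0.5912 kJ/s.
Since 0.5912 < R, time spent handling H is better spent searching.

No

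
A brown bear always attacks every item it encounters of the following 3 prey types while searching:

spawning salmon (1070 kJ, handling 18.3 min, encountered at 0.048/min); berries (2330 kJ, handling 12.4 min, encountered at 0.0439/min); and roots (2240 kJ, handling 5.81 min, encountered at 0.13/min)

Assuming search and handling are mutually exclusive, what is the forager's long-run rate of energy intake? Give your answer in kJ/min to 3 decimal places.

139.974 kJ/min

R = (0.048×1070 + 0.0439×2330 + 0.13×2240) / (1 + 0.048×18.3 + 0.0439×12.4 + 0.13×5.81) = 444.8/3.178 = 140 kJ/min.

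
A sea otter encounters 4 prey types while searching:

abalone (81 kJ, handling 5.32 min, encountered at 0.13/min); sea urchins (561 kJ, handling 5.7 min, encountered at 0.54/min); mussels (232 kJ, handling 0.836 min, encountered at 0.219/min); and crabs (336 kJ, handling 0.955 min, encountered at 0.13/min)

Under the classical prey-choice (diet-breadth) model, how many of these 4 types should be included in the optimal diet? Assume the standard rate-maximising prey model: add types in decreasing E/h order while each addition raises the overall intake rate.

3

E/h in descending order: crabs 352, mussels 278, sea urchins 98.4, abalone 15.2 kJ/min. The optimal diet is the largest prefix of this list for which every included type satisfies E_i/h_i > R on the types above it.
Rate on top 1: 38.86. mussels: 278 > 38.86 → include.
Rate on top 2: 72.28. sea urchins: 98.4 > 72.28 → include.
Rate on top 3: 90.63. abalone: 15.2 < 90.63 → exclude; stop.
Optimal diet: crabs, mussels, sea urchins — 3 of 4 types.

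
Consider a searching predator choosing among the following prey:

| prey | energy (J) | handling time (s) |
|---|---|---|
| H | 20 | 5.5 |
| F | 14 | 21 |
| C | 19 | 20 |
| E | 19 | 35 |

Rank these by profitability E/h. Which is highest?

H

Profitability E/h (J/s): H = 20/5.5 = 3.64, F = 14/21 = 0.667, C = 19/20 = 0.95, E = 19/35 = 0.543.
Ranked: H > C > F > E.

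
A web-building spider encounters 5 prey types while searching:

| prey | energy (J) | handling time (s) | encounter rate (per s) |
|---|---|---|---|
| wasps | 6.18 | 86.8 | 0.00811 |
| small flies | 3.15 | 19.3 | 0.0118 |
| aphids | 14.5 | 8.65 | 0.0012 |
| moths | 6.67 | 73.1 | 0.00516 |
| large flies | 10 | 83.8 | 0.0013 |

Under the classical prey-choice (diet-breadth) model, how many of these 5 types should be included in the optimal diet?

Rank by E/h (J/s): aphids 1.68, small flies 0.163, large flies 0.119, moths 0.0912, wasps 0.0712. Include each in turn until the next type's E/h falls below the running intake rate.
Rate on top 1: 0.01722. small flies: 0.163 > 0.01722 → include.
Rate on top 2: 0.04407. large flies: 0.119 > 0.04407 → include.
Rate on top 3: 0.05016. moths: 0.0912 > 0.05016 → include.
Rate on top 4: 0.05915. wasps: 0.0712 > 0.05915 → include.
Optimal diet: aphids, small flies, large flies, moths, wasps — 5 of 5 types.

5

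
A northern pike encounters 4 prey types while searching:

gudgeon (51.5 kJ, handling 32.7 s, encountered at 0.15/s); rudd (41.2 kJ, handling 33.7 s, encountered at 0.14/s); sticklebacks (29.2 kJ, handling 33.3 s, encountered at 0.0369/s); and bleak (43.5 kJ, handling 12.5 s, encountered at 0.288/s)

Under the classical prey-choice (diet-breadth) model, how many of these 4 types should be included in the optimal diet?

1

E/h in descending order: bleak 3.48, gudgeon 1.57, rudd 1.22, sticklebacks 0.877 kJ/s. The optimal diet is the largest prefix of this list for which every included type satisfies E_i/h_i > R on the types above it.
Rate on top 1: 2.723. gudgeon: 1.57 < 2.723 → exclude; stop.
Optimal diet: bleak — 1 of 4 types.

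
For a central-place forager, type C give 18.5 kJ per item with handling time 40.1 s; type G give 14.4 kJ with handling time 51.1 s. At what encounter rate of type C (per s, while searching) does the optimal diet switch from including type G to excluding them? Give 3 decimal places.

Drop type G once their profitability E₂/h₂ falls below the rate achievable on type C alone: E₂/h₂ = λE₁/(1 + λh₁).
Solve for λ: λE₁h₂ = E₂(1 + λh₁) → λ(E₁h₂ − E₂h₁) = E₂ → λ = E₂/(E₁h₂ − E₂h₁).
λ = 14.4/(18.5×51.1 − 14.4×40.1) = 14.4/367.9 = 0.03914 per s.

0.039 per s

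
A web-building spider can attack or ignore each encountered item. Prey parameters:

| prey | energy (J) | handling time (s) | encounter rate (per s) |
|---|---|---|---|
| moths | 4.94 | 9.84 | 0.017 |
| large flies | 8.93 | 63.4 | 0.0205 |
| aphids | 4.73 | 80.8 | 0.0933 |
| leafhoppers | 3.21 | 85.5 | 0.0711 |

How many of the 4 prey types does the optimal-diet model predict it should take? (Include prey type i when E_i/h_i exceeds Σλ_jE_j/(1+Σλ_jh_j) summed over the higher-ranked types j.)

2

E/h in descending order: moths 0.502, large flies 0.141, aphids 0.0585, leafhoppers 0.0375 J/s. The optimal diet is the largest prefix of this list for which every included type satisfies E_i/h_i > R on the types above it.
Rate on top 1: 0.07195. large flies: 0.141 > 0.07195 → include.
Rate on top 2: 0.1082. aphids: 0.0585 < 0.1082 → exclude; stop.
Optimal diet: moths, large flies — 2 of 4 types.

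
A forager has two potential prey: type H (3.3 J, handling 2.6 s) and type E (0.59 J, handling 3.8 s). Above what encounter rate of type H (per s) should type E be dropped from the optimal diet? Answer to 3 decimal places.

Drop type E once their profitability E₂/h₂ falls below the rate achievable on type H alone: E₂/h₂ = λE₁/(1 + λh₁).
Solve for λ: λE₁h₂ = E₂(1 + λh₁) → λ(E₁h₂ − E₂h₁) = E₂ → λ = E₂/(E₁h₂ − E₂h₁).
λ = 0.59/(3.3×3.8 − 0.59×2.6) = 0.59/11.01 = 0.05361 per s.

0.054 per s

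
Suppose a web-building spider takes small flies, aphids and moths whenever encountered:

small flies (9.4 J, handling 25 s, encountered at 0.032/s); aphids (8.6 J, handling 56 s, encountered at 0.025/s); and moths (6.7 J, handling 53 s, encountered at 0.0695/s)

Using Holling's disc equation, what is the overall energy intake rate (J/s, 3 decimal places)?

Energy encountered per unit search time: 0.032×9.4 + 0.025×8.6 + 0.0695×6.7 = 0.9815 J/s.
Handling time per unit search time: 0.032×25 + 0.025×56 + 0.0695×53 = 5.884.
Rate = 0.9815/(1 + 5.884) = 0.1426 J/s.

0.143 J/s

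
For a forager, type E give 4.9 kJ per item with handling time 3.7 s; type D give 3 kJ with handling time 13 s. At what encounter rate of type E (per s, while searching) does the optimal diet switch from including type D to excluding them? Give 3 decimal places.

0.057 per s

Drop type D once their profitability E₂/h₂ falls below the rate achievable on type E alone: E₂/h₂ = λE₁/(1 + λh₁).
Solve for λ: λE₁h₂ = E₂(1 + λh₁) → λ(E₁h₂ − E₂h₁) = E₂ → λ = E₂/(E₁h₂ − E₂h₁).
λ = 3/(4.9×13 − 3×3.7) = 3/52.6 = 0.05703 per s.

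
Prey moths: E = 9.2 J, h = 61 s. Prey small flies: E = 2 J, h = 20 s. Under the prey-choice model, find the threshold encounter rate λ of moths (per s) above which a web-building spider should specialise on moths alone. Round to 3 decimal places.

0.032 per s

At the threshold, the rate on moths alone equals the profitability of small flies: λ·9.2/(1 + λ·61) = 2/20 = 0.1.
Rearranging, λ(9.2 − 0.1×61) = 0.1, so λ = 0.1/3.1 = 0.03226 per s.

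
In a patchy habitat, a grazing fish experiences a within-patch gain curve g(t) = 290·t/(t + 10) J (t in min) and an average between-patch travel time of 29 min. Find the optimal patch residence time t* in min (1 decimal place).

By the marginal value theorem, leave when the instantaneous gain rate g'(t) equals the habitat-wide average g(t)/(T + t).
g'(t) = 290·10/(t + 10)². Setting 290·10/(t+10)² = 290t/[(t+10)(29+t)] gives 10(29+t) = t(t+10), so t² = 10×29 = 290.
t* = √290 = 17.03 min.

17.0 min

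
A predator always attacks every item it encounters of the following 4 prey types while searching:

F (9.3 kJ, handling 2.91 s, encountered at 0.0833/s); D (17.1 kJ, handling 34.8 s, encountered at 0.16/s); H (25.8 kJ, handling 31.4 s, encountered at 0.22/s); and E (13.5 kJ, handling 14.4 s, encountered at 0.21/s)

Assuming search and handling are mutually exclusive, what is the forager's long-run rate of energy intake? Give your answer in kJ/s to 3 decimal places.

0.718 kJ/s

Energy encountered per unit search time: 0.0833×9.3 + 0.16×17.1 + 0.22×25.8 + 0.21×13.5 = 12.02 kJ/s.
Handling time per unit search time: 0.0833×2.91 + 0.16×34.8 + 0.22×31.4 + 0.21×14.4 = 15.74.
Rate = 12.02/(1 + 15.74) = 0.718 kJ/s.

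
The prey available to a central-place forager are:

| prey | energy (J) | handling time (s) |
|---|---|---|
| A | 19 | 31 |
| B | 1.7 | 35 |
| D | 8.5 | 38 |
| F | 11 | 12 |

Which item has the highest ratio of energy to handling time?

F

Profitability E/h (J/s): A = 19/31 = 0.613, B = 1.7/35 = 0.0486, D = 8.5/38 = 0.224, F = 11/12 = 0.917.
Ranked: F > A > D > B.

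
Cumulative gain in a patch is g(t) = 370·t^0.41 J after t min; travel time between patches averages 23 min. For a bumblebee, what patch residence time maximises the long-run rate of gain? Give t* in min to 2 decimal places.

Optimal t* satisfies g'(t*) = g(t*)/(T + t*).
g'(t) = 0.41·370·t^-0.59. Setting 0.41·370·t^-0.59 = 370·t^0.41/(23+t) gives 0.41(23+t) = t, so 0.59·t = 0.41×23.
t* = 0.41×23/0.59 = 15.98 min.

15.98 min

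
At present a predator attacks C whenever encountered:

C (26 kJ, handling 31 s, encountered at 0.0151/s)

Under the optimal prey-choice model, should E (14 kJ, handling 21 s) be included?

Current rate: (0.0151×26)/(1 + 0.0151×31) = 0.2674 kJ/s.
E: E/h = 14/21 = 0.6667 kJ/s.
Since 0.6667 > R, including E increases the long-run rate.

Yes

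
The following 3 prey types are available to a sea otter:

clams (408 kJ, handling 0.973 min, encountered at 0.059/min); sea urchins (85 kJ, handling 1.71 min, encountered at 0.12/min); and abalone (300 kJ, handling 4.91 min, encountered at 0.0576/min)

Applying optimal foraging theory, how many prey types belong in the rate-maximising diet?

Profitabilities (E/h, kJ/min): clams 419, abalone 61.1, sea urchins 49.7. Add prey in this order while the next type's profitability exceeds the intake rate on those already taken.
Rate on top 1: 22.77. abalone: 61.1 > 22.77 → include.
Rate on top 2: 30.85. sea urchins: 49.7 > 30.85 → include.
Optimal diet: clams, abalone, sea urchins — 3 of 3 types.

3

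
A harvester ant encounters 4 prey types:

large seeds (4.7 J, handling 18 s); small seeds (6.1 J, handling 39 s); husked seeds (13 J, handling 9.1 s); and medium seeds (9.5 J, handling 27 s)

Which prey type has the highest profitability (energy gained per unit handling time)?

husked seeds

Profitability E/h (J/s): large seeds = 4.7/18 = 0.261, small seeds = 6.1/39 = 0.156, husked seeds = 13/9.1 = 1.43, medium seeds = 9.5/27 = 0.352.
Ranked: husked seeds > medium seeds > large seeds > small seeds.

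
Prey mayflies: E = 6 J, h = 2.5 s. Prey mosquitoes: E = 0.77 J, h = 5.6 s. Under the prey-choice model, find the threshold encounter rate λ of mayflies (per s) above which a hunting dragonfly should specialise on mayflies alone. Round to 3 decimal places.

At the threshold, the rate on mayflies alone equals the profitability of mosquitoes: λ·6/(1 + λ·2.5) = 0.77/5.6 = 0.1375.
Rearranging, λ(6 − 0.1375×2.5) = 0.1375, so λ = 0.1375/5.656 = 0.02431 per s.

0.024 per s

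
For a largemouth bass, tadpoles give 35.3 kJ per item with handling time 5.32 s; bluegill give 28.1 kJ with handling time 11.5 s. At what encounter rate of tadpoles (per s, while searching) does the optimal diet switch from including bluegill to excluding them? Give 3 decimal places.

At the threshold, the rate on tadpoles alone equals the profitability of bluegill: λ·35.3/(1 + λ·5.32) = 28.1/11.5 = 2.443.
Rearranging, λ(35.3 − 2.443×5.32) = 2.443, so λ = 2.443/22.3 = 0.1096 per s.

0.110 per s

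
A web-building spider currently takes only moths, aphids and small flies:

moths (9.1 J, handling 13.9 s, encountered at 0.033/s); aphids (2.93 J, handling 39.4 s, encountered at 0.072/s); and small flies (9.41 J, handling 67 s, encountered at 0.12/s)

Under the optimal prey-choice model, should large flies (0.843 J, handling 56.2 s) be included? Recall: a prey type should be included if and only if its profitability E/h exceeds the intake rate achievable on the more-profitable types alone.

No

Current rate: (0.033×9.1 + 0.072×2.93 + 0.12×9.41)/(1 + 0.033×13.9 + 0.072×39.4 + 0.12×67) = 0.133 J/s.
Profitability of large flies: 0.843/56.2 = 0.015 J/s.
0.015 < 0.133, so adding large flies would lower the average — exclude it.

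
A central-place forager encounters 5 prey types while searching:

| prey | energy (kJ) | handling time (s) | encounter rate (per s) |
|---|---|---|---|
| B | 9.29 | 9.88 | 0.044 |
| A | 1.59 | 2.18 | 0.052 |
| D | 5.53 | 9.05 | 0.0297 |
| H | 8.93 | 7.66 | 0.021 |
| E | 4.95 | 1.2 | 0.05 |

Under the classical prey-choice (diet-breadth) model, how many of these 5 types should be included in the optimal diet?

Rank by E/h (kJ/s): E 4.12, H 1.17, B 0.94, A 0.729, D 0.611. Include each in turn until the next type's E/h falls below the running intake rate.
Rate on top 1: 0.2335. H: 1.17 > 0.2335 → include.
Rate on top 2: 0.3563. B: 0.94 > 0.3563 → include.
Rate on top 3: 0.5097. A: 0.729 > 0.5097 → include.
Rate on top 4: 0.5237. D: 0.611 > 0.5237 → include.
Optimal diet: E, H, B, A, D — 5 of 5 types.

5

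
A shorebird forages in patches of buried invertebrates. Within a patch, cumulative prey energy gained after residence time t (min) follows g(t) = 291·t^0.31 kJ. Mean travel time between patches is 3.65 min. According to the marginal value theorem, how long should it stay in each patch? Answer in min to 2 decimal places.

By the marginal value theorem, leave when the instantaneous gain rate g'(t) equals the habitat-wide average g(t)/(T + t).
g'(t) = 0.31·291·t^-0.69. Setting 0.31·291·t^-0.69 = 291·t^0.31/(3.65+t) gives 0.31(3.65+t) = t, so 0.69·t = 0.31×3.65.
t* = 0.31×3.65/0.69 = 1.64 min.

1.64 min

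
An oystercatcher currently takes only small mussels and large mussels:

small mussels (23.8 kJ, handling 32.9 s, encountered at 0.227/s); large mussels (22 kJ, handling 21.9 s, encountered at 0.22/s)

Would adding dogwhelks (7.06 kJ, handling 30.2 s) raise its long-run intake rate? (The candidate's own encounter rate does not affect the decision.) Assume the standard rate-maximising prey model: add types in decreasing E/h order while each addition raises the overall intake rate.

No

On small mussels and large mussels alone, R = ΣλE/(1+Σλh) = 10.24/13.29 = 0.7709 kJ/s.
Profitability of dogwhelks: 7.06/30.2 = 0.2338 kJ/s.
0.2338 < 0.7709, so adding dogwhelks would lower the average — exclude it.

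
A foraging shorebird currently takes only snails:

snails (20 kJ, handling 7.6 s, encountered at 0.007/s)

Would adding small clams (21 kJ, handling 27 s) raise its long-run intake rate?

Yes

Intake rate on the current diet: R = (0.007×20) / (1 + 0.007×7.6) = 0.14/1.053 = 0.1329 kJ/s.
small clams: E/h = 21/27 = 0.7778 kJ/s.
0.7778 > 0.1329, so adding small clams raises the average — include it.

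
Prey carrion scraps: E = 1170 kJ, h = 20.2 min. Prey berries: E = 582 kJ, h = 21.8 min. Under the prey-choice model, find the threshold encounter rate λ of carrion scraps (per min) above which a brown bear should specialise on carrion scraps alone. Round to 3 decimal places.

Drop berries once their profitability E₂/h₂ falls below the rate achievable on carrion scraps alone: E₂/h₂ = λE₁/(1 + λh₁).
Solve for λ: λE₁h₂ = E₂(1 + λh₁) → λ(E₁h₂ − E₂h₁) = E₂ → λ = E₂/(E₁h₂ − E₂h₁).
λ = 582/(1170×21.8 − 582×20.2) = 582/1.375e+04 = 0.04233 per min.

0.042 per min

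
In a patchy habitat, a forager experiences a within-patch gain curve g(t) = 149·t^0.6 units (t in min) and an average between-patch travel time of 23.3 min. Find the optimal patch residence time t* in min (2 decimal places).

34.95 min

Optimal t* satisfies g'(t*) = g(t*)/(T + t*).
g'(t) = 0.6·149·t^-0.4. Setting 0.6·149·t^-0.4 = 149·t^0.6/(23.3+t) gives 0.6(23.3+t) = t, so 0.40·t = 0.6×23.3.
t* = 0.6×23.3/0.40 = 34.95 min.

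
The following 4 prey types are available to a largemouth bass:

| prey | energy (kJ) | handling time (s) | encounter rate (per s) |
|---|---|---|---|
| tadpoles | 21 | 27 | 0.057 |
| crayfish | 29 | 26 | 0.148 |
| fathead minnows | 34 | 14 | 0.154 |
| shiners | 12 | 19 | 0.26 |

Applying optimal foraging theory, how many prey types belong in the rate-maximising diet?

1

Profitabilities (E/h, kJ/s): fathead minnows 2.43, crayfish 1.12, tadpoles 0.778, shiners 0.632. Add prey in this order while the next type's profitability exceeds the intake rate on those already taken.
Rate on top 1: 1.659. crayfish: 1.12 < 1.659 → exclude; stop.
Optimal diet: fathead minnows — 1 of 4 types.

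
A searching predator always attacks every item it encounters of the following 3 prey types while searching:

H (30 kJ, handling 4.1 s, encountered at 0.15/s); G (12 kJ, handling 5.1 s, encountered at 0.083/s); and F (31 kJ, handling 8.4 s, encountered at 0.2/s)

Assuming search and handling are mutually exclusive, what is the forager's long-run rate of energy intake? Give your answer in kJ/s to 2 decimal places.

3.15 kJ/s

Energy encountered per unit search time: 0.15×30 + 0.083×12 + 0.2×31 = 11.7 kJ/s.
Handling time per unit search time: 0.15×4.1 + 0.083×5.1 + 0.2×8.4 = 2.718.
Rate = 11.7/(1 + 2.718) = 3.146 kJ/s.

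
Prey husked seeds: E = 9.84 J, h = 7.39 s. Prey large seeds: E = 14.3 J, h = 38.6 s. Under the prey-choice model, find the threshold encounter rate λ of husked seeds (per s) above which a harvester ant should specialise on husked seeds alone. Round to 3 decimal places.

0.052 per s

Drop large seeds once their profitability E₂/h₂ falls below the rate achievable on husked seeds alone: E₂/h₂ = λE₁/(1 + λh₁).
Solve for λ: λE₁h₂ = E₂(1 + λh₁) → λ(E₁h₂ − E₂h₁) = E₂ → λ = E₂/(E₁h₂ − E₂h₁).
λ = 14.3/(9.84×38.6 − 14.3×7.39) = 14.3/274.1 = 0.05216 per s.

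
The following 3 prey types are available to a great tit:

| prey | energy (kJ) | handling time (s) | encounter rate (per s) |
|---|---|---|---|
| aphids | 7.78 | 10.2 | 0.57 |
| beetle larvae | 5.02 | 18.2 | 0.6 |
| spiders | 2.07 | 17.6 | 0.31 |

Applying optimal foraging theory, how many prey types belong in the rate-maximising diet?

1

Profitabilities (E/h, kJ/s): aphids 0.763, beetle larvae 0.276, spiders 0.118. Add prey in this order while the next type's profitability exceeds the intake rate on those already taken.
Rate on top 1: 0.6508. beetle larvae: 0.276 < 0.6508 → exclude; stop.
Optimal diet: aphids — 1 of 3 types.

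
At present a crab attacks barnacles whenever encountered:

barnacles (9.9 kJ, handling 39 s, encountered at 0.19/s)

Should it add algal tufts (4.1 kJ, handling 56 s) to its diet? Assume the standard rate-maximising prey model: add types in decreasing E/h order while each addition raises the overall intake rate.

On barnacles alone, R = ΣλE/(1+Σλh) = 1.881/8.41 = 0.2237 kJ/s.
Profitability of algal tufts: 4.1/56 = 0.07321 kJ/s.
0.07321 < 0.2237, so adding algal tufts would lower the average — exclude it.

No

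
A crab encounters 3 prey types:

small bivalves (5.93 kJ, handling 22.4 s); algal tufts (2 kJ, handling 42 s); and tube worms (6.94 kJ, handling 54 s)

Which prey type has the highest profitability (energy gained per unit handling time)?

Profitability E/h (kJ/s): small bivalves = 5.93/22.4 = 0.265, algal tufts = 2/42 = 0.0476, tube worms = 6.94/54 = 0.129.
Ranked: small bivalves > tube worms > algal tufts.

small bivalves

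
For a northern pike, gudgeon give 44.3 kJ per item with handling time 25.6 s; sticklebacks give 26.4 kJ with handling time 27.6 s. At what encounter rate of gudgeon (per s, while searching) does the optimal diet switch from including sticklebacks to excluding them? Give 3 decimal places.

Drop sticklebacks once their profitability E₂/h₂ falls below the rate achievable on gudgeon alone: E₂/h₂ = λE₁/(1 + λh₁).
Solve for λ: λE₁h₂ = E₂(1 + λh₁) → λ(E₁h₂ − E₂h₁) = E₂ → λ = E₂/(E₁h₂ − E₂h₁).
λ = 26.4/(44.3×27.6 − 26.4×25.6) = 26.4/546.8 = 0.04828 per s.

0.048 per s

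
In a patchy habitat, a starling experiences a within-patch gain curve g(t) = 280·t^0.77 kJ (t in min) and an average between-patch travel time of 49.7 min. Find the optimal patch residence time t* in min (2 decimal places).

166.39 min

By the marginal value theorem, leave when the instantaneous gain rate g'(t) equals the habitat-wide average g(t)/(T + t).
g'(t) = 0.77·280·t^-0.23. Setting 0.77·280·t^-0.23 = 280·t^0.77/(49.7+t) gives 0.77(49.7+t) = t, so 0.23·t = 0.77×49.7.
t* = 0.77×49.7/0.23 = 166.4 min.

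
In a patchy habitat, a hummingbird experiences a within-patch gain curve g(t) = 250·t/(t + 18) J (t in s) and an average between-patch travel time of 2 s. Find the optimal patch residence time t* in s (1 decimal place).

Optimal t* satisfies g'(t*) = g(t*)/(T + t*).
g'(t) = 250·18/(t + 18)². Setting 250·18/(t+18)² = 250t/[(t+18)(2+t)] gives 18(2+t) = t(t+18), so t² = 18×2 = 36.
t* = √36 = 6 s.

6.0 s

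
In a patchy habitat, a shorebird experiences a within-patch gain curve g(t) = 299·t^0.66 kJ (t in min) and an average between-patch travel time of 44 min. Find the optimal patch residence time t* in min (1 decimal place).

85.4 min

Maximise g(t)/(T+t): set derivative to zero → g'(t)(T+t) = g(t).
g'(t) = 0.66·299·t^-0.34. Setting 0.66·299·t^-0.34 = 299·t^0.66/(44+t) gives 0.66(44+t) = t, so 0.34·t = 0.66×44.
t* = 0.66×44/0.34 = 85.41 min.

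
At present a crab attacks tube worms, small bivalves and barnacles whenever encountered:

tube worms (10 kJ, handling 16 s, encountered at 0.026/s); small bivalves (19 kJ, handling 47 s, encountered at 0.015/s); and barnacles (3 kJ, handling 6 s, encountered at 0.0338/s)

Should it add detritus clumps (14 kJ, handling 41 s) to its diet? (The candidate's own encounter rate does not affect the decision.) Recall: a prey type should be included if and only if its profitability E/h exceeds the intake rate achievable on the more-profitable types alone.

Yes

Intake rate on the current diet: R = (0.026×10 + 0.015×19 + 0.0338×3) / (1 + 0.026×16 + 0.015×47 + 0.0338×6) = 0.6464/2.324 = 0.2782 kJ/s.
Profitability of detritus clumps: 14/41 = 0.3415 kJ/s.
Since 0.3415 > R, including detritus clumps increases the long-run rate.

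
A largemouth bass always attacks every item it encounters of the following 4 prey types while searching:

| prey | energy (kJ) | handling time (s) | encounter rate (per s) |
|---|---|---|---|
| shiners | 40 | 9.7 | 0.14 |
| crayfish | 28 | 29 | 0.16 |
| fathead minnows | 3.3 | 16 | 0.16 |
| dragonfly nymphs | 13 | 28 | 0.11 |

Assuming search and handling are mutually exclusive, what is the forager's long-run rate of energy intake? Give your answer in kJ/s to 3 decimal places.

R = Σλ_iE_i / (1 + Σλ_ih_i)
Numerator: 0.14×40 + 0.16×28 + 0.16×3.3 + 0.11×13 = 12.04
Denominator: 1 + 0.14×9.7 + 0.16×29 + 0.16×16 + 0.11×28 = 12.64
R = 12.04/12.64 = 0.9525 kJ/s

0.953 kJ/s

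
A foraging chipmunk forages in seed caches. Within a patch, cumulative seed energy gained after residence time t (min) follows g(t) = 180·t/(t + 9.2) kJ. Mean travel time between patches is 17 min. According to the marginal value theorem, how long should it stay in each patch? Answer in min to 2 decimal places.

Maximise g(t)/(T+t): set derivative to zero → g'(t)(T+t) = g(t).
g'(t) = 180·9.2/(t + 9.2)². Setting 180·9.2/(t+9.2)² = 180t/[(t+9.2)(17+t)] gives 9.2(17+t) = t(t+9.2), so t² = 9.2×17 = 156.4.
t* = √156.4 = 12.51 min.

12.51 min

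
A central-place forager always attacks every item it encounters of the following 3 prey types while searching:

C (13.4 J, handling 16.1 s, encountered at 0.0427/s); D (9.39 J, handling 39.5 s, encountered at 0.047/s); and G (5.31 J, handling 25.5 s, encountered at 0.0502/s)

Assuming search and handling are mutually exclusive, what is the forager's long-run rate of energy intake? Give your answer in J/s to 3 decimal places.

Energy encountered per unit search time: 0.0427×13.4 + 0.047×9.39 + 0.0502×5.31 = 1.28 J/s.
Handling time per unit search time: 0.0427×16.1 + 0.047×39.5 + 0.0502×25.5 = 3.824.
Rate = 1.28/(1 + 3.824) = 0.2654 J/s.

0.265 J/s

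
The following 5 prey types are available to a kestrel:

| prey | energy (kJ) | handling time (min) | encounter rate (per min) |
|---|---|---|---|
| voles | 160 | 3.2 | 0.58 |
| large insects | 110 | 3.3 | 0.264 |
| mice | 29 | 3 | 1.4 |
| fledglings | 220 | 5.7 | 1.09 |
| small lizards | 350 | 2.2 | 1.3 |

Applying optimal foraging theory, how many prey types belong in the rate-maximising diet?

Profitabilities (E/h, kJ/min): small lizards 159, voles 50, fledglings 38.6, large insects 33.3, mice 9.67. Add prey in this order while the next type's profitability exceeds the intake rate on those already taken.
Rate on top 1: 117.9. voles: 50 < 117.9 → exclude; stop.
Optimal diet: small lizards — 1 of 5 types.

1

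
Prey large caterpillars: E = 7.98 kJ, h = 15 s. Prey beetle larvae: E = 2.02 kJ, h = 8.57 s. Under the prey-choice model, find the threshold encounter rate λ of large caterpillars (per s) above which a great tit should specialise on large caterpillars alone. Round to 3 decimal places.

Drop beetle larvae once their profitability E₂/h₂ falls below the rate achievable on large caterpillars alone: E₂/h₂ = λE₁/(1 + λh₁).
Solve for λ: λE₁h₂ = E₂(1 + λh₁) → λ(E₁h₂ − E₂h₁) = E₂ → λ = E₂/(E₁h₂ − E₂h₁).
λ = 2.02/(7.98×8.57 − 2.02×15) = 2.02/38.09 = 0.05303 per s.

0.053 per s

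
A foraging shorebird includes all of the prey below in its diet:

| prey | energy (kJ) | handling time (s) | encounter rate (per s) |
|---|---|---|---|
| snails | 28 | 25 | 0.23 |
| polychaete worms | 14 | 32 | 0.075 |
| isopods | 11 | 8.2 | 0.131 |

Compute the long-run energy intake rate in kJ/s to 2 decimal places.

0.87 kJ/s

R = (0.23×28 + 0.075×14 + 0.131×11) / (1 + 0.23×25 + 0.075×32 + 0.131×8.2) = 8.931/10.22 = 0.8735 kJ/s.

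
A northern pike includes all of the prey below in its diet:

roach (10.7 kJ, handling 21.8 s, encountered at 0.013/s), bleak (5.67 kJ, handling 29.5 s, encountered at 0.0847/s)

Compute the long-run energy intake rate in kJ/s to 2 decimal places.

0.16 kJ/s

R = (0.013×10.7 + 0.0847×5.67) / (1 + 0.013×21.8 + 0.0847×29.5) = 0.6193/3.782 = 0.1638 kJ/s.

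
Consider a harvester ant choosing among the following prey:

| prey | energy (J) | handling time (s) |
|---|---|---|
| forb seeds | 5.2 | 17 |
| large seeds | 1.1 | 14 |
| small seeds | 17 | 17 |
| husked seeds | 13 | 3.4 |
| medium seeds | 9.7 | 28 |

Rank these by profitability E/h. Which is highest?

husked seeds

In descending order of E/h:
husked seeds: 13/3.4 = 3.82 J/s
small seeds: 17/17 = 1 J/s
medium seeds: 9.7/28 = 0.346 J/s
forb seeds: 5.2/17 = 0.306 J/s
large seeds: 1.1/14 = 0.0786 J/s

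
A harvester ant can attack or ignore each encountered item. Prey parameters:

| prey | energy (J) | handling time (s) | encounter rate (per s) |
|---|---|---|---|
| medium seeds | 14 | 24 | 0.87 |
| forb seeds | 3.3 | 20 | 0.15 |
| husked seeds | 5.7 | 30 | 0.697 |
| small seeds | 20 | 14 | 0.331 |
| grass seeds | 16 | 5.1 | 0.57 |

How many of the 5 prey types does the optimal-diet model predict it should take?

Profitabilities (E/h, J/s): grass seeds 3.14, small seeds 1.43, medium seeds 0.583, husked seeds 0.19, forb seeds 0.165. Add prey in this order while the next type's profitability exceeds the intake rate on those already taken.
Rate on top 1: 2.334. small seeds: 1.43 < 2.334 → exclude; stop.
Optimal diet: grass seeds — 1 of 5 types.

1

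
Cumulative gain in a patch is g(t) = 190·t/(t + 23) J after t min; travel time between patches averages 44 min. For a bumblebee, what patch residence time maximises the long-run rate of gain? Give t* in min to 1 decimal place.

31.8 min

By the marginal value theorem, leave when the instantaneous gain rate g'(t) equals the habitat-wide average g(t)/(T + t).
g'(t) = 190·23/(t + 23)². Setting 190·23/(t+23)² = 190t/[(t+23)(44+t)] gives 23(44+t) = t(t+23), so t² = 23×44 = 1012.
t* = √1012 = 31.81 min.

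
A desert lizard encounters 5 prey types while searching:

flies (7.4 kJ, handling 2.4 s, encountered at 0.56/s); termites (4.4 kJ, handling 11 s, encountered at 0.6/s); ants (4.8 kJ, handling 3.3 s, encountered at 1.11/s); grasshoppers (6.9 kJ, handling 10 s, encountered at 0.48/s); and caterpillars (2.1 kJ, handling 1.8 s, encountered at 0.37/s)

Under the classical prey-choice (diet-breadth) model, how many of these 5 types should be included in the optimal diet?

1

E/h in descending order: flies 3.08, ants 1.45, caterpillars 1.17, grasshoppers 0.69, termites 0.4 kJ/s. The optimal diet is the largest prefix of this list for which every included type satisfies E_i/h_i > R on the types above it.
Rate on top 1: 1.768. ants: 1.45 < 1.768 → exclude; stop.
Optimal diet: flies — 1 of 5 types.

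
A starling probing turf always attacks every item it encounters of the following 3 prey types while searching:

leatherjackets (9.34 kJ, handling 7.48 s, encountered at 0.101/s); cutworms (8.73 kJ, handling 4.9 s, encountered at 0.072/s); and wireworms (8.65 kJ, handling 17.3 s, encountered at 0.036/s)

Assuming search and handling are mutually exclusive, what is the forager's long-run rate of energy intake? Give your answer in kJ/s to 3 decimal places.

R = Σλ_iE_i / (1 + Σλ_ih_i)
Numerator: 0.101×9.34 + 0.072×8.73 + 0.036×8.65 = 1.883
Denominator: 1 + 0.101×7.48 + 0.072×4.9 + 0.036×17.3 = 2.731
R = 1.883/2.731 = 0.6896 kJ/s

0.690 kJ/s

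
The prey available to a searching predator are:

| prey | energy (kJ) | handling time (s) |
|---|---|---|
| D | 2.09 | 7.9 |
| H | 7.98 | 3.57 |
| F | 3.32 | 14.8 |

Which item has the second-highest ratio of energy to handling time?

In descending order of E/h:
H: 7.98/3.57 = 2.24 kJ/s
D: 2.09/7.9 = 0.265 kJ/s
F: 3.32/14.8 = 0.224 kJ/s

D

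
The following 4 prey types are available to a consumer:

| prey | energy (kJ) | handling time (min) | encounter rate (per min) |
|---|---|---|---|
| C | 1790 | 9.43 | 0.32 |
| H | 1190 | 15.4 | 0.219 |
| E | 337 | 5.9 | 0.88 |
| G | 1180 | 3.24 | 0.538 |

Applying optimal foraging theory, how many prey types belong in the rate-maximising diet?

1

Rank by E/h (kJ/min): G 364, C 190, H 77.3, E 57.1. Include each in turn until the next type's E/h falls below the running intake rate.
Rate on top 1: 231.4. C: 190 < 231.4 → exclude; stop.
Optimal diet: G — 1 of 4 types.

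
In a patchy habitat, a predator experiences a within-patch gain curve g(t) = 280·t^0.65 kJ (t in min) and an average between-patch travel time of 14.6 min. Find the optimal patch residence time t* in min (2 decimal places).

Maximise g(t)/(T+t): set derivative to zero → g'(t)(T+t) = g(t).
g'(t) = 0.65·280·t^-0.35. Setting 0.65·280·t^-0.35 = 280·t^0.65/(14.6+t) gives 0.65(14.6+t) = t, so 0.35·t = 0.65×14.6.
t* = 0.65×14.6/0.35 = 27.11 min.

27.11 min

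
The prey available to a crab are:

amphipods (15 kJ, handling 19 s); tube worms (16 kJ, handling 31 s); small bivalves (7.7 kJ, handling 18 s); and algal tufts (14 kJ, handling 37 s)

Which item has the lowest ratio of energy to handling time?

algal tufts

In descending order of E/h:
amphipods: 15/19 = 0.789 kJ/s
tube worms: 16/31 = 0.516 kJ/s
small bivalves: 7.7/18 = 0.428 kJ/s
algal tufts: 14/37 = 0.378 kJ/s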